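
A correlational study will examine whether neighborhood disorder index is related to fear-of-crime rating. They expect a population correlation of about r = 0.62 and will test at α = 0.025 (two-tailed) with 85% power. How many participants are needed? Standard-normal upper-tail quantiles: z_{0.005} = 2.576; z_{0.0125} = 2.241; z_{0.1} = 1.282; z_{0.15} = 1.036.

Fisher's z: C = ½·ln((1+r)/(1−r)) = ½·ln(4.2632) = 0.7250.
n = ((z_{α/2} + z_β)/C)² + 3.
(2.241 + 1.036) / 0.7250 = 3.277 / 0.7250 = 4.520.
n = 4.520² + 3 = 20.43 + 3 = 23.4.
Round up.

n = 24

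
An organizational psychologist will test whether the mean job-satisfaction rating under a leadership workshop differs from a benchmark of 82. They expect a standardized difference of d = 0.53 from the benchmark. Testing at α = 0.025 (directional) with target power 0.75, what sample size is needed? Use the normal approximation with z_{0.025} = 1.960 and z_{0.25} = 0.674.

n = 25

For a one-sample test: n = ((z_{α} + z_β) / d)².
z_{α} + z_β = 1.960 + 0.674 = 2.634.
n = (2.634 / 0.53)² = 4.970² = 24.70.
Round up.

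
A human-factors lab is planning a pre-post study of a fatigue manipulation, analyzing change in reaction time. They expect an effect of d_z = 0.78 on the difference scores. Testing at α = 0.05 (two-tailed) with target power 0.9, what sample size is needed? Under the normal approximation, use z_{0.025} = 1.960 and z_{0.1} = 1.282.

n = 18 pairs

For a paired (one-sample on differences) test: n = ((z_{α/2} + z_β) / d)².
z_{α/2} + z_β = 1.960 + 1.282 = 3.242.
n = (3.242 / 0.78)² = 4.156² = 17.28.
Round up.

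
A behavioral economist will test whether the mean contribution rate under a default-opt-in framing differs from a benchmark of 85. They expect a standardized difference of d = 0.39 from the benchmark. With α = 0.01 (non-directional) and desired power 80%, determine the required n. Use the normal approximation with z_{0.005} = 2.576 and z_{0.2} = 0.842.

For a one-sample test: n = ((z_{α/2} + z_β) / d)².
z_{α/2} + z_β = 2.576 + 0.842 = 3.418.
n = (3.418 / 0.39)² = 8.764² = 76.81.
Round up.

n = 77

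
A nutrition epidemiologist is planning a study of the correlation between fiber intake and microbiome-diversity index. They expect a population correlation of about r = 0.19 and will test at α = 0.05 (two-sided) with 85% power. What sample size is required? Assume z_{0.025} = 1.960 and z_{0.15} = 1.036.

n = 246

Fisher's z: C = ½·ln((1+r)/(1−r)) = ½·ln(1.4691) = 0.1923.
n = ((z_{α/2} + z_β)/C)² + 3.
(1.960 + 1.036) / 0.1923 = 2.996 / 0.1923 = 15.580.
n = 15.580² + 3 = 242.73 + 3 = 245.7.
Round up.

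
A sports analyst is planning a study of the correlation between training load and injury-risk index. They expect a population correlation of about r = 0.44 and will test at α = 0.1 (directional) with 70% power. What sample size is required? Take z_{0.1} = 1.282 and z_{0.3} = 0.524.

n = 18

Fisher's z: C = ½·ln((1+r)/(1−r)) = ½·ln(2.5714) = 0.4722.
n = ((z_{α} + z_β)/C)² + 3.
(1.282 + 0.524) / 0.4722 = 1.806 / 0.4722 = 3.825.
n = 3.825² + 3 = 14.63 + 3 = 17.6.
Round up.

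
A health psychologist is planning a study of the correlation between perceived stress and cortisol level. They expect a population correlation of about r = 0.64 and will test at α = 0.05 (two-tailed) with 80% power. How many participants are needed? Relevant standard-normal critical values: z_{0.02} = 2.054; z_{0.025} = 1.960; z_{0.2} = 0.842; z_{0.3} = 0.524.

Fisher's z: C = ½·ln((1+r)/(1−r)) = ½·ln(4.5556) = 0.7582.
n = ((z_{α/2} + z_β)/C)² + 3.
(1.960 + 0.842) / 0.7582 = 2.802 / 0.7582 = 3.696.
n = 3.696² + 3 = 13.66 + 3 = 16.7.
Round up.

n = 17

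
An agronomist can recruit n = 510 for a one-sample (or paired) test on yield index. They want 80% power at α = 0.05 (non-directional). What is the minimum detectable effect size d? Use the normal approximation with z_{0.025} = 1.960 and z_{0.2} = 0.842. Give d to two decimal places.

d_min ≈ 0.12

For a single sample (or paired design) of n = 510: d_min = (z_{α/2} + z_β)/√n.
z-sum = 1.960 + 0.842 = 2.802.
d_min = 2.802 / √510 = 2.802 / 22.583 = 0.124.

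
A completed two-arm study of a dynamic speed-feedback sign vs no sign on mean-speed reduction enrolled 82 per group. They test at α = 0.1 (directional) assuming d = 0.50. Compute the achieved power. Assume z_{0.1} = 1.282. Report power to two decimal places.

For two equal groups, power = Φ(d·√(n/2) − z_{α}).
d·√(n/2) = 0.50 × √(82/2) = 0.50 × 6.403 = 3.202.
z_β = 3.202 − 1.282 = 1.920.
Power = Φ(1.920) = 0.973.

power ≈ 0.97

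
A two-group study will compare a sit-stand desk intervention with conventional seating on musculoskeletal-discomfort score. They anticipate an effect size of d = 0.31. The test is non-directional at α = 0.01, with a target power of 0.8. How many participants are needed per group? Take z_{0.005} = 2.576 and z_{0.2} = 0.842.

n = 244 per group

For two independent groups with equal n: n = 2·((z_{α/2} + z_β) / d)².
z_{α/2} + z_β = 2.576 + 0.842 = 3.418.
n = 2 × (3.418 / 0.31)² = 2 × 11.026² = 2 × 121.57 = 243.1.
Round up to the next whole participant.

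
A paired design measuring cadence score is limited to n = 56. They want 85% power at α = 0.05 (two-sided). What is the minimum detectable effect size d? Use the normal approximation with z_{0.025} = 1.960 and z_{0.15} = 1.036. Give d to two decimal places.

d_min ≈ 0.40

For a single sample (or paired design) of n = 56: d_min = (z_{α/2} + z_β)/√n.
z-sum = 1.960 + 1.036 = 2.996.
d_min = 2.996 / √56 = 2.996 / 7.483 = 0.400.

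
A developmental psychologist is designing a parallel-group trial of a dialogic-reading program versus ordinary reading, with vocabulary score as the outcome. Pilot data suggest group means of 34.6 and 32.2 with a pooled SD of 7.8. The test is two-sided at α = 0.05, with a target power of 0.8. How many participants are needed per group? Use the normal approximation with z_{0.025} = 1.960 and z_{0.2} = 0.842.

n = 166 per group

Cohen's d = |M₁ − M₂| / SD_pooled = |34.6 − 32.2| / 7.8 = 2.4 / 7.8 = 0.308.
For two independent groups with equal n: n = 2·((z_{α/2} + z_β) / d)².
z_{α/2} + z_β = 1.960 + 0.842 = 2.802.
n = 2 × (2.802 / 0.308)² = 2 × 9.097² = 2 × 82.76 = 165.5.
Round up to the next whole participant.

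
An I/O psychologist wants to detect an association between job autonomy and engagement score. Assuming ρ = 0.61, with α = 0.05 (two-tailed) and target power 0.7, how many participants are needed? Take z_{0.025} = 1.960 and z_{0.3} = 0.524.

n = 16

Fisher's z: C = ½·ln((1+r)/(1−r)) = ½·ln(4.1282) = 0.7089.
n = ((z_{α/2} + z_β)/C)² + 3.
(1.960 + 0.524) / 0.7089 = 2.484 / 0.7089 = 3.504.
n = 3.504² + 3 = 12.28 + 3 = 15.3.
Round up.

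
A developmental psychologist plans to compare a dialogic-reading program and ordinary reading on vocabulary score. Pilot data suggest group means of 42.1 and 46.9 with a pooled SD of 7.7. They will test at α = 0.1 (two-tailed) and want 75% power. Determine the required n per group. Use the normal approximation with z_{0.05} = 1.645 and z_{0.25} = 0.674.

Cohen's d = |M₁ − M₂| / SD_pooled = |42.1 − 46.9| / 7.7 = 4.8 / 7.7 = 0.623.
For two independent groups with equal n: n = 2·((z_{α/2} + z_β) / d)².
z_{α/2} + z_β = 1.645 + 0.674 = 2.319.
n = 2 × (2.319 / 0.623)² = 2 × 3.722² = 2 × 13.86 = 27.7.
Round up to the next whole participant.

n = 28 per group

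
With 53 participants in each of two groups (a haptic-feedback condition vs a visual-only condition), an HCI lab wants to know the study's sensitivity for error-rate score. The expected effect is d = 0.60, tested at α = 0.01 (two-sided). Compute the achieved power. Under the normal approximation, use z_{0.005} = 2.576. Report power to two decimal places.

For two equal groups, power = Φ(d·√(n/2) − z_{α/2}).
d·√(n/2) = 0.60 × √(53/2) = 0.60 × 5.148 = 3.089.
z_β = 3.089 − 2.576 = 0.513.
Power = Φ(0.513) = 0.696.

power ≈ 0.70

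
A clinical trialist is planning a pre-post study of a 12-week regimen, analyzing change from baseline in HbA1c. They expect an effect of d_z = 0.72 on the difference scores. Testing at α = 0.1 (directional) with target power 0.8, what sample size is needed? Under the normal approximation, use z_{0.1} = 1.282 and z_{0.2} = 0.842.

For a paired (one-sample on differences) test: n = ((z_{α} + z_β) / d)².
z_{α} + z_β = 1.282 + 0.842 = 2.124.
n = (2.124 / 0.72)² = 2.950² = 8.70.
Round up.

n = 9 pairs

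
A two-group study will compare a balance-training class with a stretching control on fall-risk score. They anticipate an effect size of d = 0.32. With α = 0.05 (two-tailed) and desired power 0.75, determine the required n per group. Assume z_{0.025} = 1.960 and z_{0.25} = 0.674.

For two independent groups with equal n: n = 2·((z_{α/2} + z_β) / d)².
z_{α/2} + z_β = 1.960 + 0.674 = 2.634.
n = 2 × (2.634 / 0.32)² = 2 × 8.231² = 2 × 67.75 = 135.5.
Round up to the next whole participant.

n = 136 per group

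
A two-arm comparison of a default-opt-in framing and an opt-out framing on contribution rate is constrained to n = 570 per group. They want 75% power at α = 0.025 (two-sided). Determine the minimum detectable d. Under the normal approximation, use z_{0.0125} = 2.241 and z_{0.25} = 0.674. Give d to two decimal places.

For two independent groups of n = 570 each: d_min = (z_{α/2} + z_β)·√(2/n).
z-sum = 2.241 + 0.674 = 2.915.
d_min = 2.915 × √(2/570) = 2.915 × 0.0592 = 0.173.

d_min ≈ 0.17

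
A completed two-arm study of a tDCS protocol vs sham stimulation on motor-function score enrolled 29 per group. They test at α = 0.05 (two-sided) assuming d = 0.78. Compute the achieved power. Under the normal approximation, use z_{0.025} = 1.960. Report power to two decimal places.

For two equal groups, power = Φ(d·√(n/2) − z_{α/2}).
d·√(n/2) = 0.78 × √(29/2) = 0.78 × 3.808 = 2.970.
z_β = 2.970 − 1.960 = 1.010.
Power = Φ(1.010) = 0.844.

power ≈ 0.84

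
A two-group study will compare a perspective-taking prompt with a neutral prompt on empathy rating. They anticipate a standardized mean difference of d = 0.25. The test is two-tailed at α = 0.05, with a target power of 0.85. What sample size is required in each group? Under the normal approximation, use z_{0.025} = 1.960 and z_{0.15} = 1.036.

n = 288 per group

For two independent groups with equal n: n = 2·((z_{α/2} + z_β) / d)².
z_{α/2} + z_β = 1.960 + 1.036 = 2.996.
n = 2 × (2.996 / 0.25)² = 2 × 11.984² = 2 × 143.62 = 287.2.
Round up to the next whole participant.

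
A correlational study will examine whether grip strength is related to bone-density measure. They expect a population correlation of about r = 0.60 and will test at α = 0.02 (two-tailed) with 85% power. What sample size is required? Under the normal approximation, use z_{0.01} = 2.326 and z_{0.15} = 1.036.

n = 27

Fisher's z: C = ½·ln((1+r)/(1−r)) = ½·ln(4.0000) = 0.6931.
n = ((z_{α/2} + z_β)/C)² + 3.
(2.326 + 1.036) / 0.6931 = 3.362 / 0.6931 = 4.851.
n = 4.851² + 3 = 23.53 + 3 = 26.5.
Round up.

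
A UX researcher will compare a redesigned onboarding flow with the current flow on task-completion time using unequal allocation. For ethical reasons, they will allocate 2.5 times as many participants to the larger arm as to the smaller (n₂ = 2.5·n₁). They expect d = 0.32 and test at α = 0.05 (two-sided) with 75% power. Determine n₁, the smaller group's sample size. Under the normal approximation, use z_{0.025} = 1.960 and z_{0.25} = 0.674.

n₁ = 95

With allocation ratio k = n₂/n₁ = 2.5, Var(x̄₁−x̄₂) = σ²(1/n₁ + 1/(k·n₁)) = σ²·(k+1)/(k·n₁).
So n₁ = (1 + 1/k)·((z_{α/2} + z_β)/d)² = 1.400 × (2.634/0.32)².
n₁ = 1.400 × 67.75 = 94.9.
Round up: n₁ = 95, giving n₂ = ⌈2.5 × 95⌉ = ⌈237.5⌉ = 238.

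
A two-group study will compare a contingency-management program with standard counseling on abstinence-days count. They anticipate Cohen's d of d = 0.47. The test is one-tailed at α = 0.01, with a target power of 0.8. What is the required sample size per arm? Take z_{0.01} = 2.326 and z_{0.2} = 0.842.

n = 91 per group

For two independent groups with equal n: n = 2·((z_{α} + z_β) / d)².
z_{α} + z_β = 2.326 + 0.842 = 3.168.
n = 2 × (3.168 / 0.47)² = 2 × 6.740² = 2 × 45.43 = 90.9.
Round up to the next whole participant.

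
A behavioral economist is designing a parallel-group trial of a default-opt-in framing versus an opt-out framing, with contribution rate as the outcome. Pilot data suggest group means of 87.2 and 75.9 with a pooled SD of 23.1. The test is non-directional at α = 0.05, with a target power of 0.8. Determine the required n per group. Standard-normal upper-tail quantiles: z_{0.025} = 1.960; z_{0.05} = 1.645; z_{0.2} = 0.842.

Cohen's d = |M₁ − M₂| / SD_pooled = |87.2 − 75.9| / 23.1 = 11.3 / 23.1 = 0.489.
For two independent groups with equal n: n = 2·((z_{α/2} + z_β) / d)².
z_{α/2} + z_β = 1.960 + 0.842 = 2.802.
n = 2 × (2.802 / 0.489)² = 2 × 5.730² = 2 × 32.83 = 65.7.
Round up to the next whole participant.

n = 66 per group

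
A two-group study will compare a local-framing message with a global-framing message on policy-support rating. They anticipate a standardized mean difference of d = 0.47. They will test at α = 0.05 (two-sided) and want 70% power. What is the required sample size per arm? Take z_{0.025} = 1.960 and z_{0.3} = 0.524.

n = 56 per group

For two independent groups with equal n: n = 2·((z_{α/2} + z_β) / d)².
z_{α/2} + z_β = 1.960 + 0.524 = 2.484.
n = 2 × (2.484 / 0.47)² = 2 × 5.285² = 2 × 27.93 = 55.9.
Round up to the next whole participant.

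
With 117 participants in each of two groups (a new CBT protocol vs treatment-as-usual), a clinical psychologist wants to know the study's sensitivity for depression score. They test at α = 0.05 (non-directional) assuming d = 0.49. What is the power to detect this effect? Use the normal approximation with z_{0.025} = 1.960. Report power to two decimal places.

For two equal groups, power = Φ(d·√(n/2) − z_{α/2}).
d·√(n/2) = 0.49 × √(117/2) = 0.49 × 7.649 = 3.748.
z_β = 3.748 − 1.960 = 1.788.
Power = Φ(1.788) = 0.963.

power ≈ 0.96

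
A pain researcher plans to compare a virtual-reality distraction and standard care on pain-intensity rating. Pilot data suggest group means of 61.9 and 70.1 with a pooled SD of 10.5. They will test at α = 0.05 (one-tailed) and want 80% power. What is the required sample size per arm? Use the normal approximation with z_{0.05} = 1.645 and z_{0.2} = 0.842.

Cohen's d = |M₁ − M₂| / SD_pooled = |61.9 − 70.1| / 10.5 = 8.2 / 10.5 = 0.781.
For two independent groups with equal n: n = 2·((z_{α} + z_β) / d)².
z_{α} + z_β = 1.645 + 0.842 = 2.487.
n = 2 × (2.487 / 0.781)² = 2 × 3.184² = 2 × 10.14 = 20.3.
Round up to the next whole participant.

n = 21 per group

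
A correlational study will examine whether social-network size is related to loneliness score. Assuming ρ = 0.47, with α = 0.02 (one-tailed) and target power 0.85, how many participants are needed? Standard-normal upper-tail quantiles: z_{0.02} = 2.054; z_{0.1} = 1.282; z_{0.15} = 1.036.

Fisher's z: C = ½·ln((1+r)/(1−r)) = ½·ln(2.7736) = 0.5101.
n = ((z_{α} + z_β)/C)² + 3.
(2.054 + 1.036) / 0.5101 = 3.090 / 0.5101 = 6.058.
n = 6.058² + 3 = 36.69 + 3 = 39.7.
Round up.

n = 40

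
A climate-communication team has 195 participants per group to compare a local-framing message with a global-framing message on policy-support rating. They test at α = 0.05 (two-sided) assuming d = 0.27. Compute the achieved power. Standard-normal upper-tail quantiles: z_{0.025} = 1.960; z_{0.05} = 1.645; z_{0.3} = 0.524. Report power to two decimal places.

power ≈ 0.76

For two equal groups, power = Φ(d·√(n/2) − z_{α/2}).
d·√(n/2) = 0.27 × √(195/2) = 0.27 × 9.874 = 2.666.
z_β = 2.666 − 1.960 = 0.706.
Power = Φ(0.706) = 0.760.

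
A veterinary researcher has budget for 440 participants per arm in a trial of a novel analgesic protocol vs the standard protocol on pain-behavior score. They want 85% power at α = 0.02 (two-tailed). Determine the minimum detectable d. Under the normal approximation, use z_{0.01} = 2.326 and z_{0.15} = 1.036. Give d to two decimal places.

d_min ≈ 0.23

For two independent groups of n = 440 each: d_min = (z_{α/2} + z_β)·√(2/n).
z-sum = 2.326 + 1.036 = 3.362.
d_min = 3.362 × √(2/440) = 3.362 × 0.0674 = 0.227.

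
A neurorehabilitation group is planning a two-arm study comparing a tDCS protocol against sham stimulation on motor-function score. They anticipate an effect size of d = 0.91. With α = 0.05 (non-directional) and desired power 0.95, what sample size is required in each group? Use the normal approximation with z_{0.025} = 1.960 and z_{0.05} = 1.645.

n = 32 per group

For two independent groups with equal n: n = 2·((z_{α/2} + z_β) / d)².
z_{α/2} + z_β = 1.960 + 1.645 = 3.605.
n = 2 × (3.605 / 0.91)² = 2 × 3.962² = 2 × 15.69 = 31.4.
Round up to the next whole participant.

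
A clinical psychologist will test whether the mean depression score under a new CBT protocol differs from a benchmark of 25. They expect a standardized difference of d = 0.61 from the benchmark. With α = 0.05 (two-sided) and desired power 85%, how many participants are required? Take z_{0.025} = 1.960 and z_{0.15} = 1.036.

n = 25

For a one-sample test: n = ((z_{α/2} + z_β) / d)².
z_{α/2} + z_β = 1.960 + 1.036 = 2.996.
n = (2.996 / 0.61)² = 4.911² = 24.12.
Round up.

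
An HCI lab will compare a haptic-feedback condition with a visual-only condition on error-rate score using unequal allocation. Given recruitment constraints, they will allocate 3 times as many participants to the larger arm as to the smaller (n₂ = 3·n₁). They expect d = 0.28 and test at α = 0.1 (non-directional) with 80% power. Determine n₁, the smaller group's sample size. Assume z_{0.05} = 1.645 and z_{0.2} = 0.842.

n₁ = 106

With allocation ratio k = n₂/n₁ = 3, Var(x̄₁−x̄₂) = σ²(1/n₁ + 1/(k·n₁)) = σ²·(k+1)/(k·n₁).
So n₁ = (1 + 1/k)·((z_{α/2} + z_β)/d)² = 1.333 × (2.487/0.28)².
n₁ = 1.333 × 78.89 = 105.2.
Round up: n₁ = 106, giving n₂ = 3 × 106 = 318.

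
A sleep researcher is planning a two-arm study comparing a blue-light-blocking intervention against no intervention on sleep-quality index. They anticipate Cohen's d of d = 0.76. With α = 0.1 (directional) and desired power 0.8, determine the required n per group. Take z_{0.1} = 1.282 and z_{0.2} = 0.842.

n = 16 per group

For two independent groups with equal n: n = 2·((z_{α} + z_β) / d)².
z_{α} + z_β = 1.282 + 0.842 = 2.124.
n = 2 × (2.124 / 0.76)² = 2 × 2.795² = 2 × 7.81 = 15.6.
Round up to the next whole participant.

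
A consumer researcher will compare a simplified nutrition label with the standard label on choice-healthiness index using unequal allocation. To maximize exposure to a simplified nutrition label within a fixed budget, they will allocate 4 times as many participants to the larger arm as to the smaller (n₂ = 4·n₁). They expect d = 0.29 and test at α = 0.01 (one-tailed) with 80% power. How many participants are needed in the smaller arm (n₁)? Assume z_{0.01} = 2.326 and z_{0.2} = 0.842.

n₁ = 150

With allocation ratio k = n₂/n₁ = 4, Var(x̄₁−x̄₂) = σ²(1/n₁ + 1/(k·n₁)) = σ²·(k+1)/(k·n₁).
So n₁ = (1 + 1/k)·((z_{α} + z_β)/d)² = 1.250 × (3.168/0.29)².
n₁ = 1.250 × 119.34 = 149.2.
Round up: n₁ = 150, giving n₂ = 4 × 150 = 600.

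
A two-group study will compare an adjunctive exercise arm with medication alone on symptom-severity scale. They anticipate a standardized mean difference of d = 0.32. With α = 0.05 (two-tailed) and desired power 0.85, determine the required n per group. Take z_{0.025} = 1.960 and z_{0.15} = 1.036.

For two independent groups with equal n: n = 2·((z_{α/2} + z_β) / d)².
z_{α/2} + z_β = 1.960 + 1.036 = 2.996.
n = 2 × (2.996 / 0.32)² = 2 × 9.362² = 2 × 87.66 = 175.3.
Round up to the next whole participant.

n = 176 per group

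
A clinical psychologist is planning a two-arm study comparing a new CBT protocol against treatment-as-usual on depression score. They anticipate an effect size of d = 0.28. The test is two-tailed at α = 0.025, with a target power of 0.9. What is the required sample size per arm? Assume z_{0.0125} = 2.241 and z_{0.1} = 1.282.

n = 317 per group

For two independent groups with equal n: n = 2·((z_{α/2} + z_β) / d)².
z_{α/2} + z_β = 2.241 + 1.282 = 3.523.
n = 2 × (3.523 / 0.28)² = 2 × 12.582² = 2 × 158.31 = 316.6.
Round up to the next whole participant.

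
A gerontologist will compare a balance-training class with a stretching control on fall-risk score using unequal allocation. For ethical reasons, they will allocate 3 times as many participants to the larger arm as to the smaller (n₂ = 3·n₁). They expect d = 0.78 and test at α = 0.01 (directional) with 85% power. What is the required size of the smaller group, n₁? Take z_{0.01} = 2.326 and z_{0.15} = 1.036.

With allocation ratio k = n₂/n₁ = 3, Var(x̄₁−x̄₂) = σ²(1/n₁ + 1/(k·n₁)) = σ²·(k+1)/(k·n₁).
So n₁ = (1 + 1/k)·((z_{α} + z_β)/d)² = 1.333 × (3.362/0.78)².
n₁ = 1.333 × 18.58 = 24.8.
Round up: n₁ = 25, giving n₂ = 3 × 25 = 75.

n₁ = 25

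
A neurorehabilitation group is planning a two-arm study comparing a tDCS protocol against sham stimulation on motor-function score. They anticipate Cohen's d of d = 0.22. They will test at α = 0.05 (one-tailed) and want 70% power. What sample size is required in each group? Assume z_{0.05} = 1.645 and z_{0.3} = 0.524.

n = 195 per group

For two independent groups with equal n: n = 2·((z_{α} + z_β) / d)².
z_{α} + z_β = 1.645 + 0.524 = 2.169.
n = 2 × (2.169 / 0.22)² = 2 × 9.859² = 2 × 97.20 = 194.4.
Round up to the next whole participant.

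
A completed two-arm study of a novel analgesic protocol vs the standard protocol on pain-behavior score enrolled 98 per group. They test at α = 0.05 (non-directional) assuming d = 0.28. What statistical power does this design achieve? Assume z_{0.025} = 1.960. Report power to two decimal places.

power ≈ 0.50

For two equal groups, power = Φ(d·√(n/2) − z_{α/2}).
d·√(n/2) = 0.28 × √(98/2) = 0.28 × 7.000 = 1.960.
z_β = 1.960 − 1.960 = 0.000.
Power = Φ(0.000) = 0.500.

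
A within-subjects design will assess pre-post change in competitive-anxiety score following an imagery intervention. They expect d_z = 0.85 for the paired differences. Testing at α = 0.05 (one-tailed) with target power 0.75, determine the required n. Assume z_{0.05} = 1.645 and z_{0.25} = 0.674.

For a paired (one-sample on differences) test: n = ((z_{α} + z_β) / d)².
z_{α} + z_β = 1.645 + 0.674 = 2.319.
n = (2.319 / 0.85)² = 2.728² = 7.44.
Round up.

n = 8 pairs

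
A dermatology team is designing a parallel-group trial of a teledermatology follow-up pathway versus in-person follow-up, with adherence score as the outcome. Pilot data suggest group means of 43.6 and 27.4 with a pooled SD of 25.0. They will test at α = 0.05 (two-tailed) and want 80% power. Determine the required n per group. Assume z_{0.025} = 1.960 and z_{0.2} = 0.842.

Cohen's d = |M₁ − M₂| / SD_pooled = |43.6 − 27.4| / 25.0 = 16.2 / 25.0 = 0.648.
For two independent groups with equal n: n = 2·((z_{α/2} + z_β) / d)².
z_{α/2} + z_β = 1.960 + 0.842 = 2.802.
n = 2 × (2.802 / 0.648)² = 2 × 4.324² = 2 × 18.70 = 37.4.
Round up to the next whole participant.

n = 38 per group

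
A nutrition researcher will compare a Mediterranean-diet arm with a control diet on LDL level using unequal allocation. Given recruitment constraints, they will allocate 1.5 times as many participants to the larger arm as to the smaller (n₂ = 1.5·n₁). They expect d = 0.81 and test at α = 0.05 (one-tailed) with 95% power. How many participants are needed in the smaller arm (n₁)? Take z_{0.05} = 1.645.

n₁ = 28

With allocation ratio k = n₂/n₁ = 1.5, Var(x̄₁−x̄₂) = σ²(1/n₁ + 1/(k·n₁)) = σ²·(k+1)/(k·n₁).
So n₁ = (1 + 1/k)·((z_{α} + z_β)/d)² = 1.667 × (3.290/0.81)².
n₁ = 1.667 × 16.50 = 27.5.
Round up: n₁ = 28, giving n₂ = 1.5 × 28 = 42.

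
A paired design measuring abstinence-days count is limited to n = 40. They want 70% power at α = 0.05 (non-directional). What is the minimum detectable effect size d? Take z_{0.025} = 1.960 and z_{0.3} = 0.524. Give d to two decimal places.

d_min ≈ 0.39

For a single sample (or paired design) of n = 40: d_min = (z_{α/2} + z_β)/√n.
z-sum = 1.960 + 0.524 = 2.484.
d_min = 2.484 / √40 = 2.484 / 6.325 = 0.393.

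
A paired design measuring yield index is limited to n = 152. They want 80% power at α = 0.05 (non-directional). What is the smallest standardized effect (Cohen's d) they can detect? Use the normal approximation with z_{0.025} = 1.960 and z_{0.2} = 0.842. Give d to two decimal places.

d_min ≈ 0.23

For a single sample (or paired design) of n = 152: d_min = (z_{α/2} + z_β)/√n.
z-sum = 1.960 + 0.842 = 2.802.
d_min = 2.802 / √152 = 2.802 / 12.329 = 0.227.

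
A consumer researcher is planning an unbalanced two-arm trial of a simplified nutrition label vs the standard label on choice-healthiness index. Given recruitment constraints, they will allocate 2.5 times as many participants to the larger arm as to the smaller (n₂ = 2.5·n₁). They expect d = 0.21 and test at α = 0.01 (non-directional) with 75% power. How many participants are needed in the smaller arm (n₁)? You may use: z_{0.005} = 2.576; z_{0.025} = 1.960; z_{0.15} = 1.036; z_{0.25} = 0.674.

With allocation ratio k = n₂/n₁ = 2.5, Var(x̄₁−x̄₂) = σ²(1/n₁ + 1/(k·n₁)) = σ²·(k+1)/(k·n₁).
So n₁ = (1 + 1/k)·((z_{α/2} + z_β)/d)² = 1.400 × (3.250/0.21)².
n₁ = 1.400 × 239.51 = 335.3.
Round up: n₁ = 336, giving n₂ = 2.5 × 336 = 840.

n₁ = 336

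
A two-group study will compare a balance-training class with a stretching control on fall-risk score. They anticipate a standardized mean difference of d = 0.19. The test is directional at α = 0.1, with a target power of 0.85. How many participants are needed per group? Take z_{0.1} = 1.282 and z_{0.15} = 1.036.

n = 298 per group

For two independent groups with equal n: n = 2·((z_{α} + z_β) / d)².
z_{α} + z_β = 1.282 + 1.036 = 2.318.
n = 2 × (2.318 / 0.19)² = 2 × 12.200² = 2 × 148.84 = 297.7.
Round up to the next whole participant.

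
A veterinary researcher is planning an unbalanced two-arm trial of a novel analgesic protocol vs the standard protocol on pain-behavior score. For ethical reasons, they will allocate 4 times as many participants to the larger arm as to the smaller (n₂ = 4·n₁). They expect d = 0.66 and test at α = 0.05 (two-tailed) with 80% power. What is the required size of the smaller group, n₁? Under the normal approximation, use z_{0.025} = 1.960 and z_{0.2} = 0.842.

With allocation ratio k = n₂/n₁ = 4, Var(x̄₁−x̄₂) = σ²(1/n₁ + 1/(k·n₁)) = σ²·(k+1)/(k·n₁).
So n₁ = (1 + 1/k)·((z_{α/2} + z_β)/d)² = 1.250 × (2.802/0.66)².
n₁ = 1.250 × 18.02 = 22.5.
Round up: n₁ = 23, giving n₂ = 4 × 23 = 92.

n₁ = 23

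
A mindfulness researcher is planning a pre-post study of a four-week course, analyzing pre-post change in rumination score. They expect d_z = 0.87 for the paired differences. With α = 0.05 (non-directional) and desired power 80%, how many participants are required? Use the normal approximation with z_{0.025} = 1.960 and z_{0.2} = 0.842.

n = 11 pairs

For a paired (one-sample on differences) test: n = ((z_{α/2} + z_β) / d)².
z_{α/2} + z_β = 1.960 + 0.842 = 2.802.
n = (2.802 / 0.87)² = 3.221² = 10.37.
Round up.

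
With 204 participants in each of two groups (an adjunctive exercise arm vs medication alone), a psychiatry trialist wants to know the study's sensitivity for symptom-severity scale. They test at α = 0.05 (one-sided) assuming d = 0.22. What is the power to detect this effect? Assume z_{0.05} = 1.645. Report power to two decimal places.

power ≈ 0.72

For two equal groups, power = Φ(d·√(n/2) − z_{α}).
d·√(n/2) = 0.22 × √(204/2) = 0.22 × 10.100 = 2.222.
z_β = 2.222 − 1.645 = 0.577.
Power = Φ(0.577) = 0.718.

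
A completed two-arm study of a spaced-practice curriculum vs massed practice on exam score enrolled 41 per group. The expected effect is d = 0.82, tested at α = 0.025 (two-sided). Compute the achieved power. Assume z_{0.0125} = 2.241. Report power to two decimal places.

For two equal groups, power = Φ(d·√(n/2) − z_{α/2}).
d·√(n/2) = 0.82 × √(41/2) = 0.82 × 4.528 = 3.713.
z_β = 3.713 − 2.241 = 1.472.
Power = Φ(1.472) = 0.929.

power ≈ 0.93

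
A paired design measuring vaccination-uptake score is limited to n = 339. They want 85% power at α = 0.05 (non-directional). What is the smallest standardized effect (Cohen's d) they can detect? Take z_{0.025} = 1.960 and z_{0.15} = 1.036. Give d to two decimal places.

For a single sample (or paired design) of n = 339: d_min = (z_{α/2} + z_β)/√n.
z-sum = 1.960 + 1.036 = 2.996.
d_min = 2.996 / √339 = 2.996 / 18.412 = 0.163.

d_min ≈ 0.16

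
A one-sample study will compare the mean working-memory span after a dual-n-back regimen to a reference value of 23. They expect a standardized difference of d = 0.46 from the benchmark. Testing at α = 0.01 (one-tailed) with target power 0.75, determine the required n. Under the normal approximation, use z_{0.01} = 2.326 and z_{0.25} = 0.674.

n = 43

For a one-sample test: n = ((z_{α} + z_β) / d)².
z_{α} + z_β = 2.326 + 0.674 = 3.000.
n = (3.000 / 0.46)² = 6.522² = 42.53.
Round up.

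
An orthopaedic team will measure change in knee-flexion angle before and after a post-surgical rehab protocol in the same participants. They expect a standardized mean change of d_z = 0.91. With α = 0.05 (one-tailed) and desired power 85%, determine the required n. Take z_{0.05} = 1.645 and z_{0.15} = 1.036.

For a paired (one-sample on differences) test: n = ((z_{α} + z_β) / d)².
z_{α} + z_β = 1.645 + 1.036 = 2.681.
n = (2.681 / 0.91)² = 2.946² = 8.68.
Round up.

n = 9 pairs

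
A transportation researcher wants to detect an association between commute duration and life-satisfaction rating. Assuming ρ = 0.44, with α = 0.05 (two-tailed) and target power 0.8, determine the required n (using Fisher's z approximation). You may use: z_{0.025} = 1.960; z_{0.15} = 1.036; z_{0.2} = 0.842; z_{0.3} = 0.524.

Fisher's z: C = ½·ln((1+r)/(1−r)) = ½·ln(2.5714) = 0.4722.
n = ((z_{α/2} + z_β)/C)² + 3.
(1.960 + 0.842) / 0.4722 = 2.802 / 0.4722 = 5.934.
n = 5.934² + 3 = 35.21 + 3 = 38.2.
Round up.

n = 39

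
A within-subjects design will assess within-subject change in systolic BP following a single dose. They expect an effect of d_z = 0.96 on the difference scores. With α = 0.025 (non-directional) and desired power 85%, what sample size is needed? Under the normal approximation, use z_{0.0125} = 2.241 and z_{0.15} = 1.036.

n = 12 pairs

For a paired (one-sample on differences) test: n = ((z_{α/2} + z_β) / d)².
z_{α/2} + z_β = 2.241 + 1.036 = 3.277.
n = (3.277 / 0.96)² = 3.414² = 11.65.
Round up.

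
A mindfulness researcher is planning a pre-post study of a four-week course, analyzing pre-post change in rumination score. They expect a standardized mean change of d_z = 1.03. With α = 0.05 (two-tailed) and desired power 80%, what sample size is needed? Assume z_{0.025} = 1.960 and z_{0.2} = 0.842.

n = 8 pairs

For a paired (one-sample on differences) test: n = ((z_{α/2} + z_β) / d)².
z_{α/2} + z_β = 1.960 + 0.842 = 2.802.
n = (2.802 / 1.03)² = 2.720² = 7.40.
Round up.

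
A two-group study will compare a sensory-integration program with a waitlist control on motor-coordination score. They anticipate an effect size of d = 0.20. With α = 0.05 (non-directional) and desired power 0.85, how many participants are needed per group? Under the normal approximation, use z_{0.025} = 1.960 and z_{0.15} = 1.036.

For two independent groups with equal n: n = 2·((z_{α/2} + z_β) / d)².
z_{α/2} + z_β = 1.960 + 1.036 = 2.996.
n = 2 × (2.996 / 0.20)² = 2 × 14.980² = 2 × 224.40 = 448.8.
Round up to the next whole participant.

n = 449 per group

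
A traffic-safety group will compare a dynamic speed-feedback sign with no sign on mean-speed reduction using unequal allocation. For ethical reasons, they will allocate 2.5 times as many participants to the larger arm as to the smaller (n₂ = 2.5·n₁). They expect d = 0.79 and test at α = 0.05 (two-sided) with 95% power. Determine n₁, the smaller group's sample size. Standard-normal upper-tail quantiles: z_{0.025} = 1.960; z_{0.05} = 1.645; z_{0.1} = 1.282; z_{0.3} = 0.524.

n₁ = 30

With allocation ratio k = n₂/n₁ = 2.5, Var(x̄₁−x̄₂) = σ²(1/n₁ + 1/(k·n₁)) = σ²·(k+1)/(k·n₁).
So n₁ = (1 + 1/k)·((z_{α/2} + z_β)/d)² = 1.400 × (3.605/0.79)².
n₁ = 1.400 × 20.82 = 29.2.
Round up: n₁ = 30, giving n₂ = 2.5 × 30 = 75.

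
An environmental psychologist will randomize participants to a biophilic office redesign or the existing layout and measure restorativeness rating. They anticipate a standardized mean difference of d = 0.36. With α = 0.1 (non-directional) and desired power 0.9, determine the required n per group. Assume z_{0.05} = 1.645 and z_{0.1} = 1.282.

n = 133 per group

For two independent groups with equal n: n = 2·((z_{α/2} + z_β) / d)².
z_{α/2} + z_β = 1.645 + 1.282 = 2.927.
n = 2 × (2.927 / 0.36)² = 2 × 8.131² = 2 × 66.11 = 132.2.
Round up to the next whole participant.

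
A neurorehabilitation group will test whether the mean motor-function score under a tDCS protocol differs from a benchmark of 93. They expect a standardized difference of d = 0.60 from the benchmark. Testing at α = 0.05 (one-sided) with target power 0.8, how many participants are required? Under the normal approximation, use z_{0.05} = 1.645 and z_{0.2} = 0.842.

n = 18

For a one-sample test: n = ((z_{α} + z_β) / d)².
z_{α} + z_β = 1.645 + 0.842 = 2.487.
n = (2.487 / 0.60)² = 4.145² = 17.18.
Round up.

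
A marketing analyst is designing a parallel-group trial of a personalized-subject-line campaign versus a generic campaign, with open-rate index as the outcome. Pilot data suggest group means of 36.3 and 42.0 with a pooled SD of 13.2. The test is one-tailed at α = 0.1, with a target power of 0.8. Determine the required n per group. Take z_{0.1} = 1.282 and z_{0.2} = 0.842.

n = 49 per group

Cohen's d = |M₁ − M₂| / SD_pooled = |36.3 − 42.0| / 13.2 = 5.7 / 13.2 = 0.432.
For two independent groups with equal n: n = 2·((z_{α} + z_β) / d)².
z_{α} + z_β = 1.282 + 0.842 = 2.124.
n = 2 × (2.124 / 0.432)² = 2 × 4.917² = 2 × 24.17 = 48.3.
Round up to the next whole participant.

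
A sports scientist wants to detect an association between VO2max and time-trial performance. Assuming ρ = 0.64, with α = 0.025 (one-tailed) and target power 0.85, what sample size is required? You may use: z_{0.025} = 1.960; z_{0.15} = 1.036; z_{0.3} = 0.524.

Fisher's z: C = ½·ln((1+r)/(1−r)) = ½·ln(4.5556) = 0.7582.
n = ((z_{α} + z_β)/C)² + 3.
(1.960 + 1.036) / 0.7582 = 2.996 / 0.7582 = 3.951.
n = 3.951² + 3 = 15.61 + 3 = 18.6.
Round up.

n = 19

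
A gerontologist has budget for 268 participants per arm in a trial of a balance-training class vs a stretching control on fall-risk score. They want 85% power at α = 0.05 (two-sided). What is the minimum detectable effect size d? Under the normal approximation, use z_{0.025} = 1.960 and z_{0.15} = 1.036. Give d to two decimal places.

d_min ≈ 0.26

For two independent groups of n = 268 each: d_min = (z_{α/2} + z_β)·√(2/n).
z-sum = 1.960 + 1.036 = 2.996.
d_min = 2.996 × √(2/268) = 2.996 × 0.0864 = 0.259.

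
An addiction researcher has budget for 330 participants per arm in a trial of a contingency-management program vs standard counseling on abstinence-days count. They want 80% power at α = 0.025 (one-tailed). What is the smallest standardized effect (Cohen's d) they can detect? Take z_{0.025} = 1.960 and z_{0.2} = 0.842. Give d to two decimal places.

d_min ≈ 0.22

For two independent groups of n = 330 each: d_min = (z_{α} + z_β)·√(2/n).
z-sum = 1.960 + 0.842 = 2.802.
d_min = 2.802 × √(2/330) = 2.802 × 0.0778 = 0.218.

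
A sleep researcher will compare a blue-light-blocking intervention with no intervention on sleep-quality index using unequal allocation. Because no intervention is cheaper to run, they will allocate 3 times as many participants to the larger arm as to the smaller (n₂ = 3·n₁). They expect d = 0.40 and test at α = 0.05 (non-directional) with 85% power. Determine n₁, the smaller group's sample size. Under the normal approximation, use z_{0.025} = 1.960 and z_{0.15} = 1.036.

With allocation ratio k = n₂/n₁ = 3, Var(x̄₁−x̄₂) = σ²(1/n₁ + 1/(k·n₁)) = σ²·(k+1)/(k·n₁).
So n₁ = (1 + 1/k)·((z_{α/2} + z_β)/d)² = 1.333 × (2.996/0.40)².
n₁ = 1.333 × 56.10 = 74.8.
Round up: n₁ = 75, giving n₂ = 3 × 75 = 225.

n₁ = 75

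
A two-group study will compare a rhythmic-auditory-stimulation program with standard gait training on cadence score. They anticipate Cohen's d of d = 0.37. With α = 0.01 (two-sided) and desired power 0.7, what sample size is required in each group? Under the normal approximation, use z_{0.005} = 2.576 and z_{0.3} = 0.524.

For two independent groups with equal n: n = 2·((z_{α/2} + z_β) / d)².
z_{α/2} + z_β = 2.576 + 0.524 = 3.100.
n = 2 × (3.100 / 0.37)² = 2 × 8.378² = 2 × 70.20 = 140.4.
Round up to the next whole participant.

n = 141 per group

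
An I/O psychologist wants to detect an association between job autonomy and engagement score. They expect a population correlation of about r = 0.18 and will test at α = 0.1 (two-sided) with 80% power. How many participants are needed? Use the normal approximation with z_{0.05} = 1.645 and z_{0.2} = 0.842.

n = 190

Fisher's z: C = ½·ln((1+r)/(1−r)) = ½·ln(1.4390) = 0.1820.
n = ((z_{α/2} + z_β)/C)² + 3.
(1.645 + 0.842) / 0.1820 = 2.487 / 0.1820 = 13.665.
n = 13.665² + 3 = 186.73 + 3 = 189.7.
Round up.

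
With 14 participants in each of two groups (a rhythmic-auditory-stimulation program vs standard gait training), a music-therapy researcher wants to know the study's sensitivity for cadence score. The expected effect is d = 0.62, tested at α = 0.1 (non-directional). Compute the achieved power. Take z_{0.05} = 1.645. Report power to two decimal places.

power ≈ 0.50

For two equal groups, power = Φ(d·√(n/2) − z_{α/2}).
d·√(n/2) = 0.62 × √(14/2) = 0.62 × 2.646 = 1.640.
z_β = 1.640 − 1.645 = -0.005.
Power = Φ(-0.005) = 0.498.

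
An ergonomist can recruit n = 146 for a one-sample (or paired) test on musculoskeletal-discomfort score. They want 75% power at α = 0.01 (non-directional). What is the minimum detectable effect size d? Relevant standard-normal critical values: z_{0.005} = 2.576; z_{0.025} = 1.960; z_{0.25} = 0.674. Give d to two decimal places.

For a single sample (or paired design) of n = 146: d_min = (z_{α/2} + z_β)/√n.
z-sum = 2.576 + 0.674 = 3.250.
d_min = 3.250 / √146 = 3.250 / 12.083 = 0.269.

d_min ≈ 0.27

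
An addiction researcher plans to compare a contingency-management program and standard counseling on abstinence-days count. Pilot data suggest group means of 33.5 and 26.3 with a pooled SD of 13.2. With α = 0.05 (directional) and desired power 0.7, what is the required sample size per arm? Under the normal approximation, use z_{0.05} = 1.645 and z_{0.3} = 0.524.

Cohen's d = |M₁ − M₂| / SD_pooled = |33.5 − 26.3| / 13.2 = 7.2 / 13.2 = 0.545.
For two independent groups with equal n: n = 2·((z_{α} + z_β) / d)².
z_{α} + z_β = 1.645 + 0.524 = 2.169.
n = 2 × (2.169 / 0.545)² = 2 × 3.980² = 2 × 15.84 = 31.7.
Round up to the next whole participant.

n = 32 per group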